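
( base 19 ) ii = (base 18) 120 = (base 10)360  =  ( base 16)168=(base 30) C0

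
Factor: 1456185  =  3^1*5^1*193^1 * 503^1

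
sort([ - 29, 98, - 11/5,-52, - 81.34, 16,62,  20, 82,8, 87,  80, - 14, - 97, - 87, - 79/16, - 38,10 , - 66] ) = [ - 97, - 87, - 81.34, - 66, -52, - 38,  -  29  , - 14, - 79/16,  -  11/5, 8,10, 16,20,62,80, 82, 87,98 ]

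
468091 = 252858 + 215233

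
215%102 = 11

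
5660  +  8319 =13979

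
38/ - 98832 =  -  1 + 49397/49416 =- 0.00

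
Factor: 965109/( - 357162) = -2^(-1)*13^( - 1) * 19^ (-1 )*241^( - 1)*389^1*827^1 = -321703/119054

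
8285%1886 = 741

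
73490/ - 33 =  - 73490/33 = -  2226.97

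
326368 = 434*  752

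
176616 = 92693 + 83923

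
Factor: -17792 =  - 2^7 * 139^1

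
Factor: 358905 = 3^1*5^1*71^1*337^1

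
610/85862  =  305/42931 = 0.01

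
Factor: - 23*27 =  - 621 = - 3^3*23^1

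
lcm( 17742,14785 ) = 88710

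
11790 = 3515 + 8275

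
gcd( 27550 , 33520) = 10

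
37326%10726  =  5148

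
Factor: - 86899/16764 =  -  2^( - 2 )*3^( - 1)*11^( - 1 )*67^1*127^(-1 ) *1297^1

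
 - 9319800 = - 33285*280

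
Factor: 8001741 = 3^1*11^1*43^1 * 5639^1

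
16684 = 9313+7371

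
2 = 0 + 2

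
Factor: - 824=  -  2^3*103^1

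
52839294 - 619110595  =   - 566271301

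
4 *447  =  1788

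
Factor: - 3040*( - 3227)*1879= 2^5 * 5^1*7^1*19^1*461^1*1879^1 =18433140320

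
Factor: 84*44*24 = 2^7*3^2*7^1*11^1= 88704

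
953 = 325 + 628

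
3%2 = 1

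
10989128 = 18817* 584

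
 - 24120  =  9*(-2680)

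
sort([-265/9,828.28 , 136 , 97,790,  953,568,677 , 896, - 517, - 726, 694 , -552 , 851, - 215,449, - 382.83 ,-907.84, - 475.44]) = [ - 907.84, - 726 , - 552, - 517 ,-475.44, - 382.83, - 215, - 265/9, 97, 136,449,568, 677 , 694 , 790, 828.28, 851,896, 953]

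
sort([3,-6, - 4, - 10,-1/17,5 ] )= [ - 10,-6, - 4, - 1/17,3, 5 ]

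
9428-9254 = 174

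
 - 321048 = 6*(-53508 )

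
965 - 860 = 105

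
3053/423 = 7+92/423 = 7.22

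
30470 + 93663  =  124133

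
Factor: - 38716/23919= - 2^2*3^( - 1)*7^( - 1)*17^ ( - 1 )*67^( - 1 )*9679^1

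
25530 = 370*69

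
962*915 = 880230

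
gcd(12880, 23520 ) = 560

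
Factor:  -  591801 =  - 3^1 * 7^1*28181^1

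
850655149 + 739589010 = 1590244159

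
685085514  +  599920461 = 1285005975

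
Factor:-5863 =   -  11^1 * 13^1*41^1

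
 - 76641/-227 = 76641/227  =  337.63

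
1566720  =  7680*204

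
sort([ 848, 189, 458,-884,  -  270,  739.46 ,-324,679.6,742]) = [-884, - 324 , -270, 189, 458,679.6, 739.46,742,848 ] 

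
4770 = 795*6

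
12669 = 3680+8989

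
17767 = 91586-73819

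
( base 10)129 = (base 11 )108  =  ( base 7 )243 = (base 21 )63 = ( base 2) 10000001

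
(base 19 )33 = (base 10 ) 60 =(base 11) 55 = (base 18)36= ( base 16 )3c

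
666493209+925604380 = 1592097589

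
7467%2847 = 1773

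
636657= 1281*497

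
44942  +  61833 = 106775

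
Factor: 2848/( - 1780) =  - 2^3*5^(-1 ) = - 8/5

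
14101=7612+6489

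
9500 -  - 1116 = 10616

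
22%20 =2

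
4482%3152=1330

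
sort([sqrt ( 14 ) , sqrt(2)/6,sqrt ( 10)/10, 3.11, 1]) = [sqrt(2)/6, sqrt(10)/10 , 1 , 3.11 , sqrt ( 14)]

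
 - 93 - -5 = -88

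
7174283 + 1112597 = 8286880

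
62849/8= 62849/8 = 7856.12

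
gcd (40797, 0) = 40797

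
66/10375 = 66/10375 = 0.01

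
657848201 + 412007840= 1069856041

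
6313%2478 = 1357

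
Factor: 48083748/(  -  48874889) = -2^2 * 3^1*7^( - 1)*29^ (- 1 )*240763^( - 1)*4006979^1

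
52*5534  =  287768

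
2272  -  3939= -1667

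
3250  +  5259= 8509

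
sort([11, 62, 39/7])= [ 39/7,11, 62 ]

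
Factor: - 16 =-2^4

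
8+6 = 14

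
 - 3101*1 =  - 3101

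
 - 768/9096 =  -32/379 = - 0.08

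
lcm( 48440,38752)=193760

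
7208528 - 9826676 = - 2618148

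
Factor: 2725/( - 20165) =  - 5/37 = - 5^1 * 37^ ( - 1)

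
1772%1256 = 516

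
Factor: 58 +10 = 68=2^2*17^1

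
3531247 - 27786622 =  - 24255375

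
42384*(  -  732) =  - 31025088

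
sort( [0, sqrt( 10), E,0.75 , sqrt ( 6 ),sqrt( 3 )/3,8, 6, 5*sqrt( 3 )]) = [ 0 , sqrt( 3 ) /3,0.75,sqrt( 6),E,  sqrt( 10),6,8,5 * sqrt( 3) ]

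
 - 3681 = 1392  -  5073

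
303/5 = 60 + 3/5=60.60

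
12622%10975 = 1647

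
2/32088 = 1/16044=0.00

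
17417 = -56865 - - 74282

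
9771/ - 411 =-3257/137 = - 23.77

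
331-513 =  - 182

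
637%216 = 205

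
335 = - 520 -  - 855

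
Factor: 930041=7^1*132863^1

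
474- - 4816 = 5290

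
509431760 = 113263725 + 396168035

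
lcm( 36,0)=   0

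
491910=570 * 863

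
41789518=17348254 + 24441264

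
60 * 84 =5040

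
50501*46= 2323046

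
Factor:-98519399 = - 11^1*79^1*113371^1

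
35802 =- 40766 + 76568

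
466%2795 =466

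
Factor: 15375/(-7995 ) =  - 25/13 = - 5^2*13^(-1 )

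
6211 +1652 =7863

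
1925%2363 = 1925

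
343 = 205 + 138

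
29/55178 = 29/55178 = 0.00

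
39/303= 13/101 = 0.13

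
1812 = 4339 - 2527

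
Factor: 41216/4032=92/9  =  2^2 * 3^( - 2 )*23^1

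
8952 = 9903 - 951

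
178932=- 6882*(-26 ) 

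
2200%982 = 236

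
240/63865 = 48/12773 = 0.00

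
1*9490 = 9490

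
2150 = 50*43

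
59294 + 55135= 114429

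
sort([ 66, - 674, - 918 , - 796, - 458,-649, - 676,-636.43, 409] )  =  [ - 918, - 796,  -  676,-674,-649, - 636.43,-458, 66,409] 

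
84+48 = 132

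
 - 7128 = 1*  (-7128) 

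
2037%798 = 441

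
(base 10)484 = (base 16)1e4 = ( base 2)111100100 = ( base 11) 400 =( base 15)224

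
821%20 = 1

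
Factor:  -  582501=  - 3^1*194167^1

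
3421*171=584991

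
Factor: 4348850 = 2^1*5^2 * 11^1*7907^1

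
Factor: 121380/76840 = 357/226 = 2^ ( - 1)*3^1*7^1*17^1 * 113^( - 1)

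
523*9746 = 5097158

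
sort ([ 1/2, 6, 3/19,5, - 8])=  [-8, 3/19, 1/2, 5,6]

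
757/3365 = 757/3365 =0.22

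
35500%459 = 157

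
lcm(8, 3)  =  24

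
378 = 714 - 336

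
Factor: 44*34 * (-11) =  - 16456 =- 2^3*11^2*17^1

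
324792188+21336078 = 346128266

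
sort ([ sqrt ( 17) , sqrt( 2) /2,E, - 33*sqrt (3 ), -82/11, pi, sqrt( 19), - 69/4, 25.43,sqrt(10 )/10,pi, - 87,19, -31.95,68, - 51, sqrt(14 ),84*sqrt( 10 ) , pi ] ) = [ - 87 ,-33*sqrt (3 ), - 51, - 31.95, - 69/4, - 82/11,  sqrt (10 )/10,sqrt(2 ) /2, E , pi,pi,  pi,sqrt( 14),sqrt( 17) , sqrt( 19 ),19 , 25.43 , 68,84*sqrt( 10) ]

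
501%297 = 204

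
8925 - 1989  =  6936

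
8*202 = 1616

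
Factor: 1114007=53^1*21019^1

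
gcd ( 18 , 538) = 2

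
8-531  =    -  523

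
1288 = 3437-2149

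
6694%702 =376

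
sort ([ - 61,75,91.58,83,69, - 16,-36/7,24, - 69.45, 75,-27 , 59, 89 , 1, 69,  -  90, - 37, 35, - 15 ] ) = [ - 90,  -  69.45, - 61,-37 ,-27,-16, - 15, - 36/7,1, 24, 35,59,69 , 69, 75,75,83,89 , 91.58 ] 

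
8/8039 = 8/8039  =  0.00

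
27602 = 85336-57734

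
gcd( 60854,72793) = 1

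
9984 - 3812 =6172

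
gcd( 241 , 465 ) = 1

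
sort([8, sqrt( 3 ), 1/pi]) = [ 1/pi, sqrt( 3 ), 8] 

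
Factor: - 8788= - 2^2*13^3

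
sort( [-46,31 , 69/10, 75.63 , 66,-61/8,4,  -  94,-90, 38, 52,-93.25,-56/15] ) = [ - 94, - 93.25, -90,-46, -61/8 ,-56/15, 4, 69/10, 31 , 38, 52,66, 75.63]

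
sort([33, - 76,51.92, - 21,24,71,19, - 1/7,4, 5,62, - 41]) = [ - 76, - 41, - 21, - 1/7, 4,5,19, 24,33,  51.92 , 62,71 ] 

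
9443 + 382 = 9825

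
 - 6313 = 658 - 6971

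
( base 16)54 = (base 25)39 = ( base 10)84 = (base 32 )2K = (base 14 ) 60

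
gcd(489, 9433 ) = 1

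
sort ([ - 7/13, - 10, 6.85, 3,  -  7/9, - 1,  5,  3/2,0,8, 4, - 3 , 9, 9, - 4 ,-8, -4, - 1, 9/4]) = [-10, - 8, - 4 , - 4,-3, - 1,- 1, - 7/9, - 7/13,0, 3/2,9/4,3, 4, 5,6.85, 8,9, 9 ] 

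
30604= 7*4372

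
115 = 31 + 84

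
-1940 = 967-2907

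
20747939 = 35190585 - 14442646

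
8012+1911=9923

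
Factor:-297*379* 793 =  - 89262459 = -3^3* 11^1*13^1*61^1 * 379^1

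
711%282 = 147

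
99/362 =99/362 = 0.27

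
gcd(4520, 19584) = 8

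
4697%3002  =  1695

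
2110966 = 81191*26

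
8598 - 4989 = 3609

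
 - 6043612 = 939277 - 6982889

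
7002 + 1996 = 8998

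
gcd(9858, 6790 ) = 2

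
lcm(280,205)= 11480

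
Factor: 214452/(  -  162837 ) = - 644/489 = - 2^2*3^(  -  1 ) * 7^1*23^1*163^( - 1)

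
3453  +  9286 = 12739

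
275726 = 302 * 913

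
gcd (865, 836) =1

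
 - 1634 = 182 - 1816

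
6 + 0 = 6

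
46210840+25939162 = 72150002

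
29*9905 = 287245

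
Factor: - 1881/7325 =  - 3^2*5^ ( - 2 ) * 11^1*19^1*293^( - 1 )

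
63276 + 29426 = 92702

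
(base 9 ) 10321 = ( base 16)1aa7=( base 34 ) 5UN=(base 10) 6823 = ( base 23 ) ckf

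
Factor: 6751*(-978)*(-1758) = 11607156324 = 2^2*3^2*43^1*157^1*163^1*293^1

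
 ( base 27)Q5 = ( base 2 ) 1011000011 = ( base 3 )222012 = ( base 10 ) 707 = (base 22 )1A3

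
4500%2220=60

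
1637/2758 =1637/2758 = 0.59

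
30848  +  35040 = 65888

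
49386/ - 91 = -49386/91 = - 542.70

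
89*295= 26255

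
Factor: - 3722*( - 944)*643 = 2^5*59^1 *643^1*1861^1 =2259224224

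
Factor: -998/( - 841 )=2^1*29^( - 2)*499^1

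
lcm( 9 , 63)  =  63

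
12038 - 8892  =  3146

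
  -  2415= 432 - 2847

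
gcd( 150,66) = 6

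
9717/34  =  285 + 27/34 = 285.79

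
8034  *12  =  96408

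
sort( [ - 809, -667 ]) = [ - 809,-667]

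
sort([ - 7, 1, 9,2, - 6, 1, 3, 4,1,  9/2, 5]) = [ - 7,-6, 1,1, 1, 2,3, 4, 9/2,5,9]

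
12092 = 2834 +9258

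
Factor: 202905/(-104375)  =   - 243/125 = -3^5 * 5^( - 3)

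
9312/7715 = 1 + 1597/7715 = 1.21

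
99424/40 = 2485 + 3/5 = 2485.60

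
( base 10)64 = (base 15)44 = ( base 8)100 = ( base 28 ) 28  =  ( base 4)1000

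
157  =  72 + 85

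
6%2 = 0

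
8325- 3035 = 5290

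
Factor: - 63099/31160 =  - 81/40=- 2^( -3 ) * 3^4*5^( - 1 )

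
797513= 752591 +44922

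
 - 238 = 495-733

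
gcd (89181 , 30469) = 1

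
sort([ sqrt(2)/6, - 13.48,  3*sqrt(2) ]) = [-13.48 , sqrt(2) /6,3*sqrt(2) ] 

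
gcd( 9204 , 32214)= 4602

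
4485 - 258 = 4227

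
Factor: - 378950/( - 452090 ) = 715/853 = 5^1 * 11^1*13^1*853^( - 1)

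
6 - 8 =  - 2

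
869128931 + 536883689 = 1406012620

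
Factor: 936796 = 2^2*7^1*33457^1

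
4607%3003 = 1604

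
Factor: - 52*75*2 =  - 7800 = - 2^3*3^1 * 5^2*13^1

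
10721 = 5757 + 4964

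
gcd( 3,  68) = 1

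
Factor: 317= 317^1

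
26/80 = 13/40 = 0.33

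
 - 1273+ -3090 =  - 4363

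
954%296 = 66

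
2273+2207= 4480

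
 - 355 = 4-359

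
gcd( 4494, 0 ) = 4494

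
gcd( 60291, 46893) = 6699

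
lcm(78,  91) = 546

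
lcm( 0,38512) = 0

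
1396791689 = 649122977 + 747668712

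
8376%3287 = 1802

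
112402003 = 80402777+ 31999226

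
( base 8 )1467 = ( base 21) 1I4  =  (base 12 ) 587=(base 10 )823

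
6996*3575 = 25010700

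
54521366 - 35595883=18925483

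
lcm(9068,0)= 0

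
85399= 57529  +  27870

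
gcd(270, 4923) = 9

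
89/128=89/128 = 0.70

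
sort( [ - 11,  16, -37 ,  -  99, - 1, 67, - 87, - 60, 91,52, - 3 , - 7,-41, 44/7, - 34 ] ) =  [  -  99, - 87,-60, - 41,-37, - 34,-11, - 7,-3, - 1, 44/7,  16,52, 67,91]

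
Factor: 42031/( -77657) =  - 11^1 *79^(-1)*983^( - 1)*3821^1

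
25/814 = 25/814 = 0.03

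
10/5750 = 1/575 = 0.00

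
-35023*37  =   - 1295851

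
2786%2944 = 2786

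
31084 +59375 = 90459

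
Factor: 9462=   2^1 * 3^1*19^1*83^1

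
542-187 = 355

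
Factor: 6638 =2^1* 3319^1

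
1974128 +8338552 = 10312680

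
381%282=99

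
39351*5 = 196755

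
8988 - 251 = 8737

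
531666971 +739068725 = 1270735696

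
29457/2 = 29457/2 = 14728.50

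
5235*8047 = 42126045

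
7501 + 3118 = 10619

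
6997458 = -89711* (  -  78 ) 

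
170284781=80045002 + 90239779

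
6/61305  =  2/20435 = 0.00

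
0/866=0  =  0.00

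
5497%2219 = 1059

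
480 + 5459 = 5939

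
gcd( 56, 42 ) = 14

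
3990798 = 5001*798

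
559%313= 246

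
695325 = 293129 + 402196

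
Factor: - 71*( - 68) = 4828 = 2^2 *17^1*71^1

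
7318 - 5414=1904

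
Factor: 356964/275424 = 2^( - 3 )*19^( - 1 )*197^1 = 197/152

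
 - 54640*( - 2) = 109280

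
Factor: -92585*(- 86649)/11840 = 2^( - 6)*3^1*17^1*37^( - 1) *1699^1*18517^1  =  1604479533/2368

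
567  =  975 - 408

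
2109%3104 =2109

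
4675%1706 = 1263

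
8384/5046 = 1 + 1669/2523 = 1.66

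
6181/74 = 6181/74  =  83.53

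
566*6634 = 3754844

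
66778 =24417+42361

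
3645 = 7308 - 3663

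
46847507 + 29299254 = 76146761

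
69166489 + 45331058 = 114497547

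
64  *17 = 1088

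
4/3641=4/3641 = 0.00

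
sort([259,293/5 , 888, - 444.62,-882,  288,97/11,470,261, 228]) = [ - 882, - 444.62,97/11,293/5, 228, 259,  261 , 288  ,  470, 888] 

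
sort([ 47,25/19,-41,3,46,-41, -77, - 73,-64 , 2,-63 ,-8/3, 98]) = [-77, - 73, - 64, -63,  -  41, - 41,-8/3,25/19,2,3,46, 47,98]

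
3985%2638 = 1347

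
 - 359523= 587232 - 946755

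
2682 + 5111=7793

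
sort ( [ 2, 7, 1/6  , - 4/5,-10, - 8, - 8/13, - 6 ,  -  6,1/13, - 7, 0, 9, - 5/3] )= [ - 10, - 8, - 7, - 6, - 6, - 5/3 , - 4/5, - 8/13,0,1/13,1/6, 2, 7, 9]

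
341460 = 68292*5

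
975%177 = 90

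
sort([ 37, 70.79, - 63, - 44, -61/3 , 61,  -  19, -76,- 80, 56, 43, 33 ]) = [  -  80,  -  76, - 63, - 44, - 61/3, - 19,33, 37, 43,56, 61,70.79 ] 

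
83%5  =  3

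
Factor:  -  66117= - 3^1*22039^1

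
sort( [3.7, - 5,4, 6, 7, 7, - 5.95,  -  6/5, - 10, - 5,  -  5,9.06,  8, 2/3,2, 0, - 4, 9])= [ - 10,-5.95, - 5,-5, - 5 , - 4, - 6/5, 0, 2/3, 2 , 3.7, 4, 6,  7,7 , 8, 9, 9.06]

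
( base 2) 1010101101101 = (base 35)4GP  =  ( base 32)5bd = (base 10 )5485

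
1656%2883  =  1656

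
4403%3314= 1089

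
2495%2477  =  18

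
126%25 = 1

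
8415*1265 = 10644975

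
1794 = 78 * 23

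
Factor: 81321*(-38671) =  - 3^1*27107^1 * 38671^1 = - 3144764391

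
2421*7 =16947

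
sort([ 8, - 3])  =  [ - 3,  8 ] 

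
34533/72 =3837/8 =479.62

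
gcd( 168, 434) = 14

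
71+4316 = 4387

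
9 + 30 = 39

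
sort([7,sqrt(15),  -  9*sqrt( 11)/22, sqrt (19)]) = [ - 9*sqrt(11)/22, sqrt( 15),  sqrt( 19), 7]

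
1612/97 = 1612/97 = 16.62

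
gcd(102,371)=1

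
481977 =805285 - 323308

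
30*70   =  2100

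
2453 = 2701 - 248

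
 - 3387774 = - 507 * 6682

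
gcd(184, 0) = 184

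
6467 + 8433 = 14900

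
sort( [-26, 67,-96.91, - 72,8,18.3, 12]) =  [  -  96.91, - 72, -26,8,12 , 18.3,67]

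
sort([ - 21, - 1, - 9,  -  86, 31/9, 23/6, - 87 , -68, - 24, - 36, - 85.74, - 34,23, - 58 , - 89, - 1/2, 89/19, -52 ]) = [  -  89, - 87, - 86, - 85.74, - 68, - 58,-52, - 36, - 34,-24,-21, - 9, - 1, - 1/2,31/9,  23/6, 89/19, 23]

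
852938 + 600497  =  1453435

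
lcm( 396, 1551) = 18612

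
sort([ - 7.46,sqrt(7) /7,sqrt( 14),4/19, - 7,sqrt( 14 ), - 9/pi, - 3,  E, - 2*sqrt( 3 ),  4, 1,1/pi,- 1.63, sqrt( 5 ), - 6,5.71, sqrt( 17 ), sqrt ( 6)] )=[-7.46, - 7, - 6 , - 2*sqrt (3), - 3 , - 9/pi, - 1.63 , 4/19,1/pi,sqrt(7)/7, 1,sqrt (5 ), sqrt(6), E,sqrt( 14),  sqrt ( 14 ), 4,sqrt ( 17 ) , 5.71]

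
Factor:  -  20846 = -2^1*7^1*1489^1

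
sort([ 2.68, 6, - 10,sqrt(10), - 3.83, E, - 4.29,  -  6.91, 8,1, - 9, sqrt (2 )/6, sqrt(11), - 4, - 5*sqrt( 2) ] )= [ - 10, - 9,-5*sqrt( 2), - 6.91, - 4.29, - 4,-3.83, sqrt (2)/6, 1, 2.68, E, sqrt(10), sqrt(11), 6, 8 ] 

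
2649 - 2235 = 414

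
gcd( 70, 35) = 35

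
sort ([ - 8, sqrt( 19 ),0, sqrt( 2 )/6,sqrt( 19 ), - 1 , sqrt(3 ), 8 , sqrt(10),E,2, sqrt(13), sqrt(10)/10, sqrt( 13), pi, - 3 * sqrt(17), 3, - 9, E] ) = [ - 3*sqrt( 17),- 9, - 8, - 1, 0,sqrt(2 )/6 , sqrt (10)/10, sqrt ( 3),  2,  E, E, 3,pi, sqrt (10),sqrt ( 13),sqrt (13),sqrt (19), sqrt (19 ),8 ] 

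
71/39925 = 71/39925 = 0.00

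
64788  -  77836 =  -13048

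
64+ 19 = 83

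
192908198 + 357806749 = 550714947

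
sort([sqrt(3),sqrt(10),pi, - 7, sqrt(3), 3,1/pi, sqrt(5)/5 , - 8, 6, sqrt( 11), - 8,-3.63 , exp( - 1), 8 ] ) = [ - 8, -8 ,  -  7, - 3.63,  1/pi, exp( -1), sqrt( 5)/5, sqrt( 3), sqrt(3), 3,pi,sqrt(10 ),sqrt(11), 6, 8 ] 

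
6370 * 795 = 5064150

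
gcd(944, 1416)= 472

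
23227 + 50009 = 73236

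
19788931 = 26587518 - 6798587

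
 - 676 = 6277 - 6953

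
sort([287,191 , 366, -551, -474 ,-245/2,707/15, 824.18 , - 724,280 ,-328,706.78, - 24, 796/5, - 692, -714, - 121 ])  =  [-724,-714, -692,-551 , - 474 ,-328 , - 245/2,-121,  -  24,707/15,796/5, 191 , 280,287, 366,706.78, 824.18 ]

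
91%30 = 1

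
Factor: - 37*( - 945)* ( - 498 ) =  - 17412570 = -2^1 * 3^4*5^1*7^1*37^1 *83^1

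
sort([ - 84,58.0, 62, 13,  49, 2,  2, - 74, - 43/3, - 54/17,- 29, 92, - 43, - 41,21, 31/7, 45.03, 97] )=[-84, - 74,-43  ,-41,-29,-43/3,-54/17 , 2, 2,31/7, 13, 21, 45.03,  49, 58.0, 62,92,  97]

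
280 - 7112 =-6832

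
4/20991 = 4/20991 = 0.00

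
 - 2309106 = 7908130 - 10217236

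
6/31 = 6/31 = 0.19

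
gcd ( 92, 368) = 92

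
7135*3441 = 24551535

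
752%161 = 108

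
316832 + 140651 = 457483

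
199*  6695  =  1332305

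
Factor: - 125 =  - 5^3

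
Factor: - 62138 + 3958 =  - 2^2*5^1*2909^1 = - 58180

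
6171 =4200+1971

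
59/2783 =59/2783 = 0.02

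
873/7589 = 873/7589=0.12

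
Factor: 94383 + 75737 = 2^3*5^1*4253^1 = 170120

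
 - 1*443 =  - 443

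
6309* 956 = 6031404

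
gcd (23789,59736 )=1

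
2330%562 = 82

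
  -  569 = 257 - 826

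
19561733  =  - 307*(-63719)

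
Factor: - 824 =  - 2^3*103^1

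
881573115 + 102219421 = 983792536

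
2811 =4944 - 2133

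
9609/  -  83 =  - 116 + 19/83 = - 115.77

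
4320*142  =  613440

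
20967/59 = 20967/59 = 355.37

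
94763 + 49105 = 143868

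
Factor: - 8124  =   - 2^2*3^1*677^1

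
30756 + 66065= 96821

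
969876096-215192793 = 754683303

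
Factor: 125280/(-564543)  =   - 2^5*5^1*7^ ( - 1)*103^( - 1) = - 160/721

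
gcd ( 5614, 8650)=2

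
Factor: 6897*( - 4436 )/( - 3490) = 15297546/1745=2^1*3^1*5^( - 1 )*11^2*19^1*349^( - 1 )*1109^1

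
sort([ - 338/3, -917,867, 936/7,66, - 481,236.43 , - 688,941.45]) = [-917, - 688,-481 , - 338/3,66,936/7,236.43, 867, 941.45 ] 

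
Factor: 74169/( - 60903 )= - 3^1*41^1*101^( - 1 ) =- 123/101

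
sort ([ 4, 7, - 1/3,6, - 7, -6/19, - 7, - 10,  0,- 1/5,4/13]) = [ - 10 , - 7, - 7, - 1/3,-6/19, - 1/5,0,4/13,4,6,7]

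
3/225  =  1/75= 0.01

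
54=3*18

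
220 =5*44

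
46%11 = 2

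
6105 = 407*15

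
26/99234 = 13/49617 = 0.00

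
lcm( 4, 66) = 132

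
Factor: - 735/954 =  - 2^(-1 ) *3^( - 1) *5^1*7^2*53^( -1 ) = - 245/318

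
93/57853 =93/57853 = 0.00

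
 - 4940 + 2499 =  - 2441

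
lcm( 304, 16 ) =304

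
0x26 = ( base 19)20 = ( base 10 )38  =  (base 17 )24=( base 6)102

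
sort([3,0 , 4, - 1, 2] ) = [ - 1,  0,2 , 3,4 ] 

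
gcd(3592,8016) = 8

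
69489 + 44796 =114285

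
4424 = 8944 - 4520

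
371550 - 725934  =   - 354384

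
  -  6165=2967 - 9132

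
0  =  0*9421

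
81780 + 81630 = 163410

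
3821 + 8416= 12237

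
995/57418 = 995/57418 = 0.02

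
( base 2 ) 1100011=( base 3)10200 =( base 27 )3i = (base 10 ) 99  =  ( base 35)2T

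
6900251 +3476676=10376927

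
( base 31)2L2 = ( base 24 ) 4B7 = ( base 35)23k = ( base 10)2575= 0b101000001111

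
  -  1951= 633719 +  - 635670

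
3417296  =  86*39736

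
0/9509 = 0=   0.00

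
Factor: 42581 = 7^2*11^1*79^1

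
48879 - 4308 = 44571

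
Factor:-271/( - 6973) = 19^( - 1)*271^1*367^(  -  1 )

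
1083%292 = 207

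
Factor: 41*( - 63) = -3^2  *  7^1 * 41^1=-  2583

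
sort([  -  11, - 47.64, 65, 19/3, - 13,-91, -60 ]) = [-91,  -  60, - 47.64, - 13, - 11, 19/3, 65 ] 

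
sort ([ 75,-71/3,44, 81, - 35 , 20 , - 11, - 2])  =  [ - 35,-71/3, - 11, - 2,20,44, 75, 81]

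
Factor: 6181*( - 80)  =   - 494480 = - 2^4*5^1*7^1*883^1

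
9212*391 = 3601892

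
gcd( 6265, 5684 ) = 7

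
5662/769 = 7+279/769 = 7.36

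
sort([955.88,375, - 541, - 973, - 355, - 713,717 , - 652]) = [-973, -713, - 652, - 541 , - 355,375,717,955.88 ] 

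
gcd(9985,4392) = 1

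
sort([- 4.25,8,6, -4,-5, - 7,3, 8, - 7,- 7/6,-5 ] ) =[-7 , - 7, - 5, - 5, - 4.25, - 4,-7/6,3,6,8,8]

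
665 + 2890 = 3555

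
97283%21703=10471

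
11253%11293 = 11253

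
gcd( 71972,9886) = 2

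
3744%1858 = 28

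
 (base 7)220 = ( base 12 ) 94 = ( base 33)3D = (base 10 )112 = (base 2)1110000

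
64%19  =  7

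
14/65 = 14/65  =  0.22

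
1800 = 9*200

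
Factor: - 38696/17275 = -56/25 = -2^3*5^( - 2 )*7^1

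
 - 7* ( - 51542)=360794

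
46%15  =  1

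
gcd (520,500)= 20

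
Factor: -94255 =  -5^1*7^1*2693^1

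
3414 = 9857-6443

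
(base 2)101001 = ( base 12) 35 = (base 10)41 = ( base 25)1G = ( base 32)19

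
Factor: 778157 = 29^1*26833^1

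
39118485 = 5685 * 6881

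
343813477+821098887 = 1164912364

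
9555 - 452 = 9103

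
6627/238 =27 + 201/238=27.84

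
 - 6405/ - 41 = 6405/41 =156.22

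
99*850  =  84150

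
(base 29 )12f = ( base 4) 32102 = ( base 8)1622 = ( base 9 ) 1225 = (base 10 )914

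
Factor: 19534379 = 19534379^1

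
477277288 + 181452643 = 658729931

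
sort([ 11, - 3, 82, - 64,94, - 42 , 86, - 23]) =[ - 64, - 42, - 23, -3,11,82,86,94]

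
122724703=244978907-122254204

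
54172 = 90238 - 36066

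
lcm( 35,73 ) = 2555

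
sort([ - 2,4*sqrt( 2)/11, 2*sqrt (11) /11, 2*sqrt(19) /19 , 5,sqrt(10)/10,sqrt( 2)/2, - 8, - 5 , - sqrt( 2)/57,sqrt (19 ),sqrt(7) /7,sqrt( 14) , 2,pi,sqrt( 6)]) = [ - 8,-5, - 2, - sqrt( 2 )/57, sqrt( 10 )/10, sqrt( 7) /7, 2*sqrt( 19) /19,4*sqrt( 2)/11 , 2*sqrt( 11)/11, sqrt(2)/2,2,  sqrt( 6), pi , sqrt(14),sqrt ( 19) , 5] 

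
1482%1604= 1482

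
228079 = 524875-296796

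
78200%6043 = 5684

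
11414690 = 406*28115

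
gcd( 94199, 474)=1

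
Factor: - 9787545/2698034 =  - 2^ (  -  1 )*3^2*5^1*263^1*827^1*1349017^(  -  1)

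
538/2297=538/2297 = 0.23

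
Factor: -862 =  - 2^1*431^1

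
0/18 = 0 = 0.00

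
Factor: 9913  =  23^1*431^1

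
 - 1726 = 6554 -8280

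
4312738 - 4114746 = 197992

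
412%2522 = 412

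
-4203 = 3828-8031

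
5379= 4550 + 829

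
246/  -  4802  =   - 1 + 2278/2401 = - 0.05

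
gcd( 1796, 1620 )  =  4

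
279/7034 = 279/7034 = 0.04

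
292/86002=146/43001 = 0.00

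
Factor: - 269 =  - 269^1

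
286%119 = 48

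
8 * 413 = 3304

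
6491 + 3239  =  9730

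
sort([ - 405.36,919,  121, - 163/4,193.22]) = [ - 405.36, - 163/4 , 121, 193.22, 919]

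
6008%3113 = 2895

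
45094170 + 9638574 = 54732744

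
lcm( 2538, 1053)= 98982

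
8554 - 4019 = 4535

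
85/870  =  17/174 = 0.10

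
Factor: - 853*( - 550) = 2^1*5^2 * 11^1*853^1=469150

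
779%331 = 117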